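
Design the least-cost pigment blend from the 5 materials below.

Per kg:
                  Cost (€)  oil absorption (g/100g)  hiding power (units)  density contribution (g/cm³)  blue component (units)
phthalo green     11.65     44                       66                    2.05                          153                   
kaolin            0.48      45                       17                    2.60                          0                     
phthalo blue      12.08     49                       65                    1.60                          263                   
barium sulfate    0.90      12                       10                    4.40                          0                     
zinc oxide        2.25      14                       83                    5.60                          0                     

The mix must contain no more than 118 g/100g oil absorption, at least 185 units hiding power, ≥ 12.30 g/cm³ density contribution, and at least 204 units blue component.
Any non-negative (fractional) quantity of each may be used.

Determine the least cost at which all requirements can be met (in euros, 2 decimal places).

Let x1 = kg of phthalo green, x2 = kg of kaolin, x3 = kg of phthalo blue, x4 = kg of barium sulfate, x5 = kg of zinc oxide.
Minimise 11.65x1 + 0.48x2 + 12.08x3 + 0.9x4 + 2.25x5 s.t.:
  44x1 + 45x2 + 49x3 + 12x4 + 14x5 ≤ 118   (oil absorption)
  66x1 + 17x2 + 65x3 + 10x4 + 83x5 ≥ 185   (hiding power)
  2.05x1 + 2.6x2 + 1.6x3 + 4.4x4 + 5.6x5 ≥ 12.3   (density contribution)
  153x1 + 263x3 ≥ 204   (blue component)
  x1, x2, x3, x4, x5 ≥ 0.
The optimal basis is {kaolin, phthalo blue, barium sulfate, zinc oxide}; phthalo green drops out. Binding constraints: oil absorption, hiding power, density contribution, blue component.
Optimal quantities: kaolin = 1.35959 kg, phthalo blue = 0.775665 kg, barium sulfate = 0.000864674 kg, zinc oxide = 1.34289 kg.
Cost = 0.48·1.35959 + 12.08·0.775665 + 0.9·0.000864674 + 2.25·1.34289 = 13.0449.

€13.04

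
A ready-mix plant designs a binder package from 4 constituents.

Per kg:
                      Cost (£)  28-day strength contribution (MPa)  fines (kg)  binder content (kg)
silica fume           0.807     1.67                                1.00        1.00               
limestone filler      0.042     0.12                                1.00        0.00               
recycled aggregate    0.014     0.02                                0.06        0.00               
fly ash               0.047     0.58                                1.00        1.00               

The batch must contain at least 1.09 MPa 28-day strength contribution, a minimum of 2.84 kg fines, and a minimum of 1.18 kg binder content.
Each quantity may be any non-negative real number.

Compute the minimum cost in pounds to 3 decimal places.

£0.127

Let x1 = kg of silica fume, x2 = kg of limestone filler, x3 = kg of recycled aggregate, x4 = kg of fly ash.
Minimise 0.807x1 + 0.042x2 + 0.014x3 + 0.047x4 with:
  1.67x1 + 0.12x2 + 0.02x3 + 0.58x4 ≥ 1.09   (28-day strength contribution)
  1x1 + 1x2 + 0.06x3 + 1x4 ≥ 2.84   (fines)
  1x1 + 1x4 ≥ 1.18   (binder content)
  x1, x2, x3, x4 ≥ 0.
The minimum-cost mix takes nothing from silica fume, recycled aggregate — only limestone filler, fly ash. There the 28-day strength contribution and fines constraints are tight.
That vertex is x2 = 1.211, x4 = 1.629.
Cost = 0.042·1.211 + 0.047·1.629 = 0.12743.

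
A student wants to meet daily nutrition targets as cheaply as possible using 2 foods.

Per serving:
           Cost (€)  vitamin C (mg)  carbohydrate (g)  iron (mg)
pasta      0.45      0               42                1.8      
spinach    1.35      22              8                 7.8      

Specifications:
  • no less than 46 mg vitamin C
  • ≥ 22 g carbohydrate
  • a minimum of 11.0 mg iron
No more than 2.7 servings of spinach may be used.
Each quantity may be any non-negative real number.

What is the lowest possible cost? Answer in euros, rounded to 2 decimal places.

€2.88

Let x1 = servings of pasta, x2 = servings of spinach.
Minimise 0.45x1 + 1.35x2 subject to:
  22x2 ≥ 46   (vitamin C)
  42x1 + 8x2 ≥ 22   (carbohydrate)
  1.8x1 + 7.8x2 ≥ 11   (iron)
  x2 ≤ 2.7
  x1, x2 ≥ 0.
Both inputs are positive at the optimum. Binding constraints: vitamin C and carbohydrate.
That vertex is x1 = 0.1255, x2 = 2.091.
Objective = 0.45·0.1255 + 1.35·2.091 = 2.8793.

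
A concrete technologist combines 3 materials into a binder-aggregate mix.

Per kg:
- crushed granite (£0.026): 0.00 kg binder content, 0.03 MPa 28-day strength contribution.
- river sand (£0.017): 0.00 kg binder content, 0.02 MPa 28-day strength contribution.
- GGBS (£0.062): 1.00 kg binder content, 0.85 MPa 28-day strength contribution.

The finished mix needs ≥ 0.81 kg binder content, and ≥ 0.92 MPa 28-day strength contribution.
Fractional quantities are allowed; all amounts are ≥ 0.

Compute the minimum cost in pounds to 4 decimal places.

£0.0671

Set it up as a linear program. Let x1 = kg of crushed granite, x2 = kg of river sand, x3 = kg of GGBS.
Minimize 0.026x1 + 0.017x2 + 0.062x3 with:
  1x3 ≥ 0.81   (binder content)
  0.03x1 + 0.02x2 + 0.85x3 ≥ 0.92   (28-day strength contribution)
  x1, x2, x3 ≥ 0.
The cheapest feasible vertex uses only GGBS; crushed granite, river sand are not used. There the 28-day strength contribution constraint is tight.
So GGBS = 1.082 kg.
Objective = 0.062·1.082 = 0.067084.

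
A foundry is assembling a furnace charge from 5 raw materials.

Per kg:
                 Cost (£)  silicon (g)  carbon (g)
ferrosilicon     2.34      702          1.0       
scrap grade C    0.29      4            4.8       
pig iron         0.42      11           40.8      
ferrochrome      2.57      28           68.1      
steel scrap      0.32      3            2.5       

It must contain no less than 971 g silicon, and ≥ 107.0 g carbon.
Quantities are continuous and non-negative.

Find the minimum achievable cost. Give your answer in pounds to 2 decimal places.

£4.23

Set it up as a linear program. Let x1 = kg of ferrosilicon, x2 = kg of scrap grade C, x3 = kg of pig iron, x4 = kg of ferrochrome, x5 = kg of steel scrap.
Minimise 2.34x1 + 0.29x2 + 0.42x3 + 2.57x4 + 0.32x5 s.t.:
  702x1 + 4x2 + 11x3 + 28x4 + 3x5 ≥ 971   (silicon)
  1x1 + 4.8x2 + 40.8x3 + 68.1x4 + 2.5x5 ≥ 107   (carbon)
  x1, x2, x3, x4, x5 ≥ 0.
The optimal basis is {ferrosilicon, pig iron}; scrap grade C, ferrochrome, steel scrap drop out. Binding constraints: silicon and carbon.
Optimal quantities: ferrosilicon = 1.343 kg, pig iron = 2.59 kg.
Objective = 2.34·1.343 + 0.42·2.59 = 4.2304.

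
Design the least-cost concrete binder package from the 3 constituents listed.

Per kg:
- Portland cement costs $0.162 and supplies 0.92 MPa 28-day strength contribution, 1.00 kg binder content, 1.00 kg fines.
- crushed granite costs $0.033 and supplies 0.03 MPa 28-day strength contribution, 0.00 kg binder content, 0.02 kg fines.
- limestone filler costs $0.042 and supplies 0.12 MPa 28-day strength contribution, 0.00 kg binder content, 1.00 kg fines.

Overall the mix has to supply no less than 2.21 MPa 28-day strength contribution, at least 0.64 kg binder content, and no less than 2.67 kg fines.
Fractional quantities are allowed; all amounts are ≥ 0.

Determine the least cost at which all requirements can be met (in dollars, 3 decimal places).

$0.396

Let x1 = kg of Portland cement, x2 = kg of crushed granite, x3 = kg of limestone filler.
Minimise 0.162x1 + 0.033x2 + 0.042x3 with:
  0.92x1 + 0.03x2 + 0.12x3 ≥ 2.21   (28-day strength contribution)
  1x1 ≥ 0.64   (binder content)
  1x1 + 0.02x2 + 1x3 ≥ 2.67   (fines)
  x1, x2, x3 ≥ 0.
The cheapest feasible vertex uses only Portland cement, limestone filler; crushed granite is not used. There the 28-day strength contribution and fines constraints are tight.
So Portland cement = 2.362 kg, limestone filler = 0.308 kg.
Objective = 0.162·2.362 + 0.042·0.308 = 0.39558.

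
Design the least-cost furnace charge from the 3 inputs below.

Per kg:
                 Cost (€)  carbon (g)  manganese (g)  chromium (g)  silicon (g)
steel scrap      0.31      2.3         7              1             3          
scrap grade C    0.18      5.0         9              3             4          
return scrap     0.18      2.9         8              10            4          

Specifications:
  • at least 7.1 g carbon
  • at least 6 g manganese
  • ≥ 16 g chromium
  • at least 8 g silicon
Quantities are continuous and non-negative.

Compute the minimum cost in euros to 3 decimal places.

€0.363

Let x1 = kg of steel scrap, x2 = kg of scrap grade C, x3 = kg of return scrap.
Minimise 0.31x1 + 0.18x2 + 0.18x3 subject to:
  2.3x1 + 5x2 + 2.9x3 ≥ 7.1   (carbon)
  7x1 + 9x2 + 8x3 ≥ 6   (manganese)
  1x1 + 3x2 + 10x3 ≥ 16   (chromium)
  3x1 + 4x2 + 4x3 ≥ 8   (silicon)
  x1, x2, x3 ≥ 0.
At the optimum only scrap grade C, return scrap are positive (steel scrap = 0). Binding constraints: carbon and chromium.
So scrap grade C = 0.5956 kg, return scrap = 1.421 kg.
Cost = 0.18·0.5956 + 0.18·1.421 = 0.36299.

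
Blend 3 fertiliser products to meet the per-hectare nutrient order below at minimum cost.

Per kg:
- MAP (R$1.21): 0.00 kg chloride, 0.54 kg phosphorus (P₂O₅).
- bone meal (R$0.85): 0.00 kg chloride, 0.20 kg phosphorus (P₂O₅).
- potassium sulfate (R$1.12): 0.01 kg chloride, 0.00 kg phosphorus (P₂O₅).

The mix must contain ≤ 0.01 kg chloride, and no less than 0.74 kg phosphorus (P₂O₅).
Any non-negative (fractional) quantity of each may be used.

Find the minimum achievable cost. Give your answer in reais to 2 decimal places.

R$1.66

Let x1 = kg of MAP, x2 = kg of bone meal, x3 = kg of potassium sulfate.
Minimise 1.21x1 + 0.85x2 + 1.12x3 with:
  0.01x3 ≤ 0.01   (chloride)
  0.54x1 + 0.2x2 ≥ 0.74   (phosphorus (P₂O₅))
  x1, x2, x3 ≥ 0.
The minimum-cost mix takes nothing from bone meal, potassium sulfate — only MAP. Binding constraint: phosphorus (P₂O₅).
So MAP = 1.37 kg.
Hence cost = 1.21·1.37 = R$1.6577.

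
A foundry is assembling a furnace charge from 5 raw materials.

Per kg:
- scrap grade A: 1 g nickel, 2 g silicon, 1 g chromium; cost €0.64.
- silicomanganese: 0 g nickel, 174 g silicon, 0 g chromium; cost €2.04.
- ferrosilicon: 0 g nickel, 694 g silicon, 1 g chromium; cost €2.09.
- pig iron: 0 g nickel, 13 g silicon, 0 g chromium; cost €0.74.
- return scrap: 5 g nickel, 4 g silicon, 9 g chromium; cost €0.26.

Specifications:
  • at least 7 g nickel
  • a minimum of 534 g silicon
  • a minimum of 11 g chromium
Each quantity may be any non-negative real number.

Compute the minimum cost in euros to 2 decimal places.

Set it up as a linear program. Let x1 = kg of scrap grade A, x2 = kg of silicomanganese, x3 = kg of ferrosilicon, x4 = kg of pig iron, x5 = kg of return scrap.
Minimise 0.64x1 + 2.04x2 + 2.09x3 + 0.74x4 + 0.26x5 with:
  1x1 + 5x5 ≥ 7   (nickel)
  2x1 + 174x2 + 694x3 + 13x4 + 4x5 ≥ 534   (silicon)
  1x1 + 1x3 + 9x5 ≥ 11   (chromium)
  x1, x2, x3, x4, x5 ≥ 0.
The cheapest feasible vertex uses only ferrosilicon, return scrap; scrap grade A, silicomanganese, pig iron are not used. The nickel and silicon requirements are met with equality.
That vertex is x3 = 0.7614, x5 = 1.4.
Hence cost = 2.09·0.7614 + 0.26·1.4 = €1.9553.

€1.96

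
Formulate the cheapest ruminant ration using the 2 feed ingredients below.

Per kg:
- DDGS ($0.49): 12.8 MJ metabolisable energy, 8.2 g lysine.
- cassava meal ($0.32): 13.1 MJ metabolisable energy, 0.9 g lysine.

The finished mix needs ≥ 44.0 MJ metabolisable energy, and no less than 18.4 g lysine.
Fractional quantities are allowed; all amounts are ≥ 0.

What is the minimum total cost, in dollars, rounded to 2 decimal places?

$1.45

This is a linear program. Let x1 = kg of DDGS, x2 = kg of cassava meal.
Minimise 0.49x1 + 0.32x2 with:
  12.8x1 + 13.1x2 ≥ 44   (metabolisable energy)
  8.2x1 + 0.9x2 ≥ 18.4   (lysine)
  x1, x2 ≥ 0.
Both inputs are positive at the optimum. Binding constraints: metabolisable energy and lysine.
Solving gives x1 = 2.101, x2 = 1.306.
Objective = 0.49·2.101 + 0.32·1.306 = 1.4474.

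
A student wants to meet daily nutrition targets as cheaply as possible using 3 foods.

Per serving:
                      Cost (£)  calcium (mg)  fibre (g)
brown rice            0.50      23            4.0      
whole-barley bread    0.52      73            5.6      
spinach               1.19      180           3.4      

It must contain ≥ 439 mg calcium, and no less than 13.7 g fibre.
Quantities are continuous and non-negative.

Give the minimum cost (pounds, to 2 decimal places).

Treat it as an LP. Let x1 = servings of brown rice, x2 = servings of whole-barley bread, x3 = servings of spinach.
min 0.5x1 + 0.52x2 + 1.19x3 with:
  23x1 + 73x2 + 180x3 ≥ 439   (calcium)
  4x1 + 5.6x2 + 3.4x3 ≥ 13.7   (fibre)
  x1, x2, x3 ≥ 0.
The cheapest feasible vertex uses only whole-barley bread, spinach; brown rice is not used. The calcium and fibre requirements are met with equality.
So whole-barley bread = 1.281 servings, spinach = 1.919 servings.
Objective = 0.52·1.281 + 1.19·1.919 = 2.9497.

£2.95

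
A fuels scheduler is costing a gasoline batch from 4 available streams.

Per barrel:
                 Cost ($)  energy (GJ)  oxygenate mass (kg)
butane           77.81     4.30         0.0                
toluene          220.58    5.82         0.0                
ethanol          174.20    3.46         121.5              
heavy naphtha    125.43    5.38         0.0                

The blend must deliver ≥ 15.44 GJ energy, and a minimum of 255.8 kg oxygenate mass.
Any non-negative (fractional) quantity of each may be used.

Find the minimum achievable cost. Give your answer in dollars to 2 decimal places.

$514.33

Let x1 = barrels of butane, x2 = barrels of toluene, x3 = barrels of ethanol, x4 = barrels of heavy naphtha.
Minimise 77.81x1 + 220.58x2 + 174.2x3 + 125.43x4 with:
  4.3x1 + 5.82x2 + 3.46x3 + 5.38x4 ≥ 15.44   (energy)
  121.5x3 ≥ 255.8   (oxygenate mass)
  x1, x2, x3, x4 ≥ 0.
The cheapest feasible vertex uses only butane, ethanol; toluene, heavy naphtha are not used. There the energy and oxygenate mass constraints are tight.
Solving gives x1 = 1.89663, x3 = 2.10535.
Hence cost = 77.81·1.89663 + 174.2·2.10535 = $514.3288.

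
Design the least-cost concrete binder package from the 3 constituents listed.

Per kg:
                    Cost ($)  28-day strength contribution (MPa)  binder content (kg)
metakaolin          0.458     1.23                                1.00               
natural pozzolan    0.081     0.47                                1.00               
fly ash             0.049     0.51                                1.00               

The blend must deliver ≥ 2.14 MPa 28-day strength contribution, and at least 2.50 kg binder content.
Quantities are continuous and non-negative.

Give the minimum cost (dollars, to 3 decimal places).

This is a linear program. Let x1 = kg of metakaolin, x2 = kg of natural pozzolan, x3 = kg of fly ash.
min 0.458x1 + 0.081x2 + 0.049x3 with:
  1.23x1 + 0.47x2 + 0.51x3 ≥ 2.14   (28-day strength contribution)
  1x1 + 1x2 + 1x3 ≥ 2.5   (binder content)
  x1, x2, x3 ≥ 0.
The minimum-cost mix takes nothing from metakaolin, natural pozzolan — only fly ash. There the 28-day strength contribution constraint is tight.
Solving gives x3 = 4.196.
Cost = 0.049·4.196 = 0.20560.

$0.206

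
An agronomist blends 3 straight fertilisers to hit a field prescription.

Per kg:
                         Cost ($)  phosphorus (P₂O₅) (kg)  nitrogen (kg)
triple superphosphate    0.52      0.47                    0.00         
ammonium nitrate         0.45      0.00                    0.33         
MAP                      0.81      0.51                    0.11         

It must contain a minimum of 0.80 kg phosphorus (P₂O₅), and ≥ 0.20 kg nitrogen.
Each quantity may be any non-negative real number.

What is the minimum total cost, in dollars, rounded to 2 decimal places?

$1.16

Let x1 = kg of triple superphosphate, x2 = kg of ammonium nitrate, x3 = kg of MAP.
Minimize 0.52x1 + 0.45x2 + 0.81x3 subject to:
  0.47x1 + 0.51x3 ≥ 0.8   (phosphorus (P₂O₅))
  0.33x2 + 0.11x3 ≥ 0.2   (nitrogen)
  x1, x2, x3 ≥ 0.
The optimal basis is {triple superphosphate, ammonium nitrate}; MAP drops out. Binding constraints: phosphorus (P₂O₅) and nitrogen.
So triple superphosphate = 1.702 kg, ammonium nitrate = 0.6061 kg.
Hence cost = 0.52·1.702 + 0.45·0.6061 = $1.1578.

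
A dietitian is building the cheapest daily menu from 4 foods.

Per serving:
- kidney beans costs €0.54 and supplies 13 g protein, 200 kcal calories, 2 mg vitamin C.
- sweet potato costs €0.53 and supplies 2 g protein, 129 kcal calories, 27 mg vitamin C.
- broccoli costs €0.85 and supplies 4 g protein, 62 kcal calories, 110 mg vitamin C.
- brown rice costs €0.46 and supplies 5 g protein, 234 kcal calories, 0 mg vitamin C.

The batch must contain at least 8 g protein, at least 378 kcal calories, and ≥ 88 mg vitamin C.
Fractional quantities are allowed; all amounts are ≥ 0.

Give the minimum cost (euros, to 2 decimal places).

Let x1 = servings of kidney beans, x2 = servings of sweet potato, x3 = servings of broccoli, x4 = servings of brown rice.
Minimize 0.54x1 + 0.53x2 + 0.85x3 + 0.46x4 with:
  13x1 + 2x2 + 4x3 + 5x4 ≥ 8   (protein)
  200x1 + 129x2 + 62x3 + 234x4 ≥ 378   (calories)
  2x1 + 27x2 + 110x3 ≥ 88   (vitamin C)
  x1, x2, x3, x4 ≥ 0.
The minimum-cost mix takes nothing from kidney beans, sweet potato — only broccoli, brown rice. The calories and vitamin C requirements are met with equality.
So broccoli = 0.8 servings, brown rice = 1.403 servings.
Hence cost = 0.85·0.8 + 0.46·1.403 = €1.3254.

€1.33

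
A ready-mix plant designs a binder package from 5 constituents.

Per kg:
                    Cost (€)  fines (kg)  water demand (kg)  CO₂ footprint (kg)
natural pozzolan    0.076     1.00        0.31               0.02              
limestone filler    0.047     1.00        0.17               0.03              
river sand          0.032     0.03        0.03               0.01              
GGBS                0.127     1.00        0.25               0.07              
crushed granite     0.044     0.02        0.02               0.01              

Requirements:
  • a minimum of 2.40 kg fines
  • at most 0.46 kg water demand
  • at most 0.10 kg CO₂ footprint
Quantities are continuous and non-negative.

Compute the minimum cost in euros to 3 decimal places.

Let x1 = kg of natural pozzolan, x2 = kg of limestone filler, x3 = kg of river sand, x4 = kg of GGBS, x5 = kg of crushed granite.
min 0.076x1 + 0.047x2 + 0.032x3 + 0.127x4 + 0.044x5 with:
  1x1 + 1x2 + 0.03x3 + 1x4 + 0.02x5 ≥ 2.4   (fines)
  0.31x1 + 0.17x2 + 0.03x3 + 0.25x4 + 0.02x5 ≤ 0.46   (water demand)
  0.02x1 + 0.03x2 + 0.01x3 + 0.07x4 + 0.01x5 ≤ 0.1   (CO₂ footprint)
  x1, x2, x3, x4, x5 ≥ 0.
The minimum-cost mix takes nothing from natural pozzolan, river sand, GGBS, crushed granite — only limestone filler. Binding constraint: fines.
Solving gives x2 = 2.4.
Hence cost = 0.047·2.4 = €0.11280.

€0.113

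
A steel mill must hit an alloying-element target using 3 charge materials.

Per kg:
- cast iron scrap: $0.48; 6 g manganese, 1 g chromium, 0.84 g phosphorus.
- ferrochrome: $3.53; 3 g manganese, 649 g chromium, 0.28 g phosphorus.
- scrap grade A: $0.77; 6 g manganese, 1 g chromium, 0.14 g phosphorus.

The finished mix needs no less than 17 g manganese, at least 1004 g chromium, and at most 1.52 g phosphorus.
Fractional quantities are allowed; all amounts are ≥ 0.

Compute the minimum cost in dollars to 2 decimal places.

This is a linear program. Let x1 = kg of cast iron scrap, x2 = kg of ferrochrome, x3 = kg of scrap grade A.
min 0.48x1 + 3.53x2 + 0.77x3 subject to:
  6x1 + 3x2 + 6x3 ≥ 17   (manganese)
  1x1 + 649x2 + 1x3 ≥ 1004   (chromium)
  0.84x1 + 0.28x2 + 0.14x3 ≤ 1.52   (phosphorus)
  x1, x2, x3 ≥ 0.
The optimal mix uses every input. Binding constraints: manganese, chromium, phosphorus.
Optimal quantities: cast iron scrap = 1.142 kg, ferrochrome = 1.544 kg, scrap grade A = 0.9198 kg.
Hence cost = 0.48·1.142 + 3.53·1.544 + 0.77·0.9198 = $6.7067.

$6.71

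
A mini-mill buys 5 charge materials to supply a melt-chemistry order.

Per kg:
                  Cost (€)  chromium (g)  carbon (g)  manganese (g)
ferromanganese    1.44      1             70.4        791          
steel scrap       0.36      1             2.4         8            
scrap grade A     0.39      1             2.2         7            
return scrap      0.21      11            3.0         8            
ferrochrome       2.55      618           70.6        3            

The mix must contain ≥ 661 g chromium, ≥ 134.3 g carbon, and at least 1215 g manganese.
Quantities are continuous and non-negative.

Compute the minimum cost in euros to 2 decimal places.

Let x1 = kg of ferromanganese, x2 = kg of steel scrap, x3 = kg of scrap grade A, x4 = kg of return scrap, x5 = kg of ferrochrome.
min 1.44x1 + 0.36x2 + 0.39x3 + 0.21x4 + 2.55x5 s.t.:
  1x1 + 1x2 + 1x3 + 11x4 + 618x5 ≥ 661   (chromium)
  70.4x1 + 2.4x2 + 2.2x3 + 3x4 + 70.6x5 ≥ 134.3   (carbon)
  791x1 + 8x2 + 7x3 + 8x4 + 3x5 ≥ 1215   (manganese)
  x1, x2, x3, x4, x5 ≥ 0.
The optimal basis is {ferromanganese, ferrochrome}; steel scrap, scrap grade A, return scrap drop out. There the chromium and manganese constraints are tight.
Optimal quantities: ferromanganese = 1.532 kg, ferrochrome = 1.067 kg.
Hence cost = 1.44·1.532 + 2.55·1.067 = €4.9269.

€4.93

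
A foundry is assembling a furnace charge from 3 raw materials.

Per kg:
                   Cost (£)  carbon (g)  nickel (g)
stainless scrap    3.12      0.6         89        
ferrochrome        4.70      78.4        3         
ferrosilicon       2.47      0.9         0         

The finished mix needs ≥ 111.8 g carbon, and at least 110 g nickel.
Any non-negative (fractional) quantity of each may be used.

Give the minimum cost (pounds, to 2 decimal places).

£10.37

Set it up as a linear program. Let x1 = kg of stainless scrap, x2 = kg of ferrochrome, x3 = kg of ferrosilicon.
Minimize 3.12x1 + 4.7x2 + 2.47x3 with:
  0.6x1 + 78.4x2 + 0.9x3 ≥ 111.8   (carbon)
  89x1 + 3x2 ≥ 110   (nickel)
  x1, x2, x3 ≥ 0.
The cheapest feasible vertex uses only stainless scrap, ferrochrome; ferrosilicon is not used. There the carbon and nickel constraints are tight.
Solving gives x1 = 1.188, x2 = 1.417.
Hence cost = 3.12·1.188 + 4.7·1.417 = £10.3665.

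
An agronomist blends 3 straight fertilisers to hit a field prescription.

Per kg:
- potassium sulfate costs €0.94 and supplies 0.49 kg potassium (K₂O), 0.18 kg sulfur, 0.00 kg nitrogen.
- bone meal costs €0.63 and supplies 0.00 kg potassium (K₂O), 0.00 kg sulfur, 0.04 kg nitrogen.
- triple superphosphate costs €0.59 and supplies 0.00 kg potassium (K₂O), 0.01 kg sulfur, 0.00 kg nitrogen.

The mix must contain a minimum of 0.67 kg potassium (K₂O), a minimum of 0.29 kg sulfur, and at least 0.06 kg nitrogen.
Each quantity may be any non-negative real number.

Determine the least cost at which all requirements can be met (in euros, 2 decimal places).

€2.46

Let x1 = kg of potassium sulfate, x2 = kg of bone meal, x3 = kg of triple superphosphate.
Minimize 0.94x1 + 0.63x2 + 0.59x3 s.t.:
  0.49x1 ≥ 0.67   (potassium (K₂O))
  0.18x1 + 0.01x3 ≥ 0.29   (sulfur)
  0.04x2 ≥ 0.06   (nitrogen)
  x1, x2, x3 ≥ 0.
The cheapest feasible vertex uses only potassium sulfate, bone meal; triple superphosphate is not used. There the sulfur and nitrogen constraints are tight.
Optimal quantities: potassium sulfate = 1.611 kg, bone meal = 1.5 kg.
Objective = 0.94·1.611 + 0.63·1.5 = 2.4593.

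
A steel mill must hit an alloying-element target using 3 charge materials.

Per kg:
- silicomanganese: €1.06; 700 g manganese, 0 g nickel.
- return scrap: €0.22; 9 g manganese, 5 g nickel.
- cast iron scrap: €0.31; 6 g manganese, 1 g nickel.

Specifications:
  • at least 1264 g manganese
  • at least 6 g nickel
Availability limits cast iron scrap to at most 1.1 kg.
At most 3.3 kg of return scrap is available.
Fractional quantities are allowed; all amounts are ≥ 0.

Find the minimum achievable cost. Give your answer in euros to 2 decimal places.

Let x1 = kg of silicomanganese, x2 = kg of return scrap, x3 = kg of cast iron scrap.
Minimize 1.06x1 + 0.22x2 + 0.31x3 subject to:
  700x1 + 9x2 + 6x3 ≥ 1264   (manganese)
  5x2 + 1x3 ≥ 6   (nickel)
  x3 ≤ 1.1
  x2 ≤ 3.3
  x1, x2, x3 ≥ 0.
At the optimum only silicomanganese, return scrap are positive (cast iron scrap = 0). The manganese and nickel requirements are met with equality.
So silicomanganese = 1.79 kg, return scrap = 1.2 kg.
Total cost: 1.06·1.79 + 0.22·1.2 = 2.1614.

€2.16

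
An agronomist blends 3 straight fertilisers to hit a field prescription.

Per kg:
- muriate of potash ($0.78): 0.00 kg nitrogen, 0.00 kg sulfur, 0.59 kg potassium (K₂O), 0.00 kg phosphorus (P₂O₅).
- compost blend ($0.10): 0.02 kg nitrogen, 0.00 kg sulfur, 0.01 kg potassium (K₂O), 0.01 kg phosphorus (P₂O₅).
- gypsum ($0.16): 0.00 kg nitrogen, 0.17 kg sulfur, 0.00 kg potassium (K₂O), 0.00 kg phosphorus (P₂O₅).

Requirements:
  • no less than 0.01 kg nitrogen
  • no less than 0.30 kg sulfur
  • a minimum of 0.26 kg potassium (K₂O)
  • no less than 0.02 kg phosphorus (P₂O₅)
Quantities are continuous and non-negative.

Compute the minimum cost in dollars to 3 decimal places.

Set it up as a linear program. Let x1 = kg of muriate of potash, x2 = kg of compost blend, x3 = kg of gypsum.
Minimize 0.78x1 + 0.1x2 + 0.16x3 subject to:
  0.02x2 ≥ 0.01   (nitrogen)
  0.17x3 ≥ 0.3   (sulfur)
  0.59x1 + 0.01x2 ≥ 0.26   (potassium (K₂O))
  0.01x2 ≥ 0.02   (phosphorus (P₂O₅))
  x1, x2, x3 ≥ 0.
All 3 inputs are positive at the optimum. The sulfur, potassium (K₂O), phosphorus (P₂O₅) requirements are met with equality.
Optimal quantities: muriate of potash = 0.4068 kg, compost blend = 2 kg, gypsum = 1.765 kg.
Cost = 0.78·0.4068 + 0.1·2 + 0.16·1.765 = 0.79970.

$0.800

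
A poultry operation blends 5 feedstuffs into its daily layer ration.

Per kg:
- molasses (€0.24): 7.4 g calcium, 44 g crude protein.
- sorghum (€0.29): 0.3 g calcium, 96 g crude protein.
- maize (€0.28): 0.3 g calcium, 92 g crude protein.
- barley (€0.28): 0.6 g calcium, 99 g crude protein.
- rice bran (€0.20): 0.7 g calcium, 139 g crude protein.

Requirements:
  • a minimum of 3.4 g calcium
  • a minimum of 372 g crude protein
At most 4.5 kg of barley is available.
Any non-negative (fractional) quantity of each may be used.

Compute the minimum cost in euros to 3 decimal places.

€0.573

Treat it as an LP. Let x1 = kg of molasses, x2 = kg of sorghum, x3 = kg of maize, x4 = kg of barley, x5 = kg of rice bran.
Minimise 0.24x1 + 0.29x2 + 0.28x3 + 0.28x4 + 0.2x5 s.t.:
  7.4x1 + 0.3x2 + 0.3x3 + 0.6x4 + 0.7x5 ≥ 3.4   (calcium)
  44x1 + 96x2 + 92x3 + 99x4 + 139x5 ≥ 372   (crude protein)
  x4 ≤ 4.5
  x1, x2, x3, x4, x5 ≥ 0.
The cheapest feasible vertex uses only molasses, rice bran; sorghum, maize, barley are not used. There the calcium and crude protein constraints are tight.
So molasses = 0.2127 kg, rice bran = 2.609 kg.
Cost = 0.24·0.2127 + 0.2·2.609 = 0.57285.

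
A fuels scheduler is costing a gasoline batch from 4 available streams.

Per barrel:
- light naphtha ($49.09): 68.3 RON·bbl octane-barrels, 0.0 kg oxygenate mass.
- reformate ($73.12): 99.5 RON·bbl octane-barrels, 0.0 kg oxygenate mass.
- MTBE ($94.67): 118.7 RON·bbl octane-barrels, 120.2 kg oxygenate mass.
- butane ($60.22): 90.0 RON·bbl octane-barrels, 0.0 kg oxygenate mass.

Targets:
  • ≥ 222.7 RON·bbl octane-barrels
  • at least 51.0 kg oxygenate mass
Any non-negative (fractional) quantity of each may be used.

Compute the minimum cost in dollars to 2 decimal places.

Let x1 = barrels of light naphtha, x2 = barrels of reformate, x3 = barrels of MTBE, x4 = barrels of butane.
min 49.09x1 + 73.12x2 + 94.67x3 + 60.22x4 subject to:
  68.3x1 + 99.5x2 + 118.7x3 + 90x4 ≥ 222.7   (octane-barrels)
  120.2x3 ≥ 51   (oxygenate mass)
  x1, x2, x3, x4 ≥ 0.
The optimal basis is {MTBE, butane}; light naphtha, reformate drop out. Binding constraints: octane-barrels and oxygenate mass.
Solving gives x3 = 0.42429, x4 = 1.9148.
Total cost: 94.67·0.42429 + 60.22·1.9148 = 155.4768.

$155.48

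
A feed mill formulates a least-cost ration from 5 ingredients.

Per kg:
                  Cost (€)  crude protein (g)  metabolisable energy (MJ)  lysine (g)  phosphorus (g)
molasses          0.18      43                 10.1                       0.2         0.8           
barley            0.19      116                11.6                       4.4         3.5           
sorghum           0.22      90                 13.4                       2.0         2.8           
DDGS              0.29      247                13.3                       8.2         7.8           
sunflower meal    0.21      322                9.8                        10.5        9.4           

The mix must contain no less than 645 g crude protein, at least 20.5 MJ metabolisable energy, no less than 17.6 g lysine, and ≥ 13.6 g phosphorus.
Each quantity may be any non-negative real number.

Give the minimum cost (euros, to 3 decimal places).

Let x1 = kg of molasses, x2 = kg of barley, x3 = kg of sorghum, x4 = kg of DDGS, x5 = kg of sunflower meal.
Minimize 0.18x1 + 0.19x2 + 0.22x3 + 0.29x4 + 0.21x5 with:
  43x1 + 116x2 + 90x3 + 247x4 + 322x5 ≥ 645   (crude protein)
  10.1x1 + 11.6x2 + 13.4x3 + 13.3x4 + 9.8x5 ≥ 20.5   (metabolisable energy)
  0.2x1 + 4.4x2 + 2x3 + 8.2x4 + 10.5x5 ≥ 17.6   (lysine)
  0.8x1 + 3.5x2 + 2.8x3 + 7.8x4 + 9.4x5 ≥ 13.6   (phosphorus)
  x1, x2, x3, x4, x5 ≥ 0.
The cheapest feasible vertex uses only barley, sunflower meal; molasses, sorghum, DDGS are not used. The crude protein and metabolisable energy requirements are met with equality.
Solving gives x2 = 0.1078, x5 = 1.964.
Cost = 0.19·0.1078 + 0.21·1.964 = 0.43292.

€0.433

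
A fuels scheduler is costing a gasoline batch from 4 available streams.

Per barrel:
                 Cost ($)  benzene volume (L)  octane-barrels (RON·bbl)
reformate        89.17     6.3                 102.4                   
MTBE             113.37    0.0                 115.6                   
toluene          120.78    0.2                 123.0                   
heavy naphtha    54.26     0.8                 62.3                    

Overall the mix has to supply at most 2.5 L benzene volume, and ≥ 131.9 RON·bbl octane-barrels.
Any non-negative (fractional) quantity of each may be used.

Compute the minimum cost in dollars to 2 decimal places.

$114.88

This is a linear program. Let x1 = barrels of reformate, x2 = barrels of MTBE, x3 = barrels of toluene, x4 = barrels of heavy naphtha.
min 89.17x1 + 113.37x2 + 120.78x3 + 54.26x4 subject to:
  6.3x1 + 0.2x3 + 0.8x4 ≤ 2.5   (benzene volume)
  102.4x1 + 115.6x2 + 123x3 + 62.3x4 ≥ 131.9   (octane-barrels)
  x1, x2, x3, x4 ≥ 0.
The cheapest feasible vertex uses only reformate, heavy naphtha; MTBE, toluene are not used. Binding constraints: benzene volume and octane-barrels.
That vertex is x1 = 0.161735, x4 = 1.85134.
Total cost: 89.17·0.161735 + 54.26·1.85134 = 114.8756.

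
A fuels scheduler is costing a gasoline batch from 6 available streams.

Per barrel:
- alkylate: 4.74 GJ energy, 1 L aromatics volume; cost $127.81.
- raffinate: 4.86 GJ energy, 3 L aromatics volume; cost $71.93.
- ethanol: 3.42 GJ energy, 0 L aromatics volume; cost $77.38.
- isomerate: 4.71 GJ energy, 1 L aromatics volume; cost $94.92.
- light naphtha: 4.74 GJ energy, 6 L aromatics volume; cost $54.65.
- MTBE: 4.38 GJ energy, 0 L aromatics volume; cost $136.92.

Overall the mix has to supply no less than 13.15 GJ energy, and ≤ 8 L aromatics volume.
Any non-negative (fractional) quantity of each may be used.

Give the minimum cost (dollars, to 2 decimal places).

$196.11

Let x1 = barrels of alkylate, x2 = barrels of raffinate, x3 = barrels of ethanol, x4 = barrels of isomerate, x5 = barrels of light naphtha, x6 = barrels of MTBE.
Minimise 127.81x1 + 71.93x2 + 77.38x3 + 94.92x4 + 54.65x5 + 136.92x6 s.t.:
  4.74x1 + 4.86x2 + 3.42x3 + 4.71x4 + 4.74x5 + 4.38x6 ≥ 13.15   (energy)
  1x1 + 3x2 + 1x4 + 6x5 ≤ 8   (aromatics volume)
  x1, x2, x3, x4, x5, x6 ≥ 0.
The minimum-cost mix takes nothing from alkylate, isomerate, light naphtha, MTBE — only raffinate, ethanol. The energy and aromatics volume requirements are met with equality.
Optimal quantities: raffinate = 2.6667 barrels, ethanol = 0.055556 barrels.
Cost = 71.93·2.6667 + 77.38·0.055556 = 196.1147.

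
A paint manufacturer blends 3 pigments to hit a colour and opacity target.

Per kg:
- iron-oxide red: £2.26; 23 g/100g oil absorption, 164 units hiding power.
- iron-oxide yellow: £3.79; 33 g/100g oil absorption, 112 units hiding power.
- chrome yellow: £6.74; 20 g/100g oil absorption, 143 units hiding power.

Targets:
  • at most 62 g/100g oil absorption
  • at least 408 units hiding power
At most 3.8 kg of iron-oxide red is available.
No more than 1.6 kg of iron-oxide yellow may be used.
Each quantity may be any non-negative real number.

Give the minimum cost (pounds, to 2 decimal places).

This is a linear program. Let x1 = kg of iron-oxide red, x2 = kg of iron-oxide yellow, x3 = kg of chrome yellow.
Minimize 2.26x1 + 3.79x2 + 6.74x3 subject to:
  23x1 + 33x2 + 20x3 ≤ 62   (oil absorption)
  164x1 + 112x2 + 143x3 ≥ 408   (hiding power)
  x1 ≤ 3.8
  x2 ≤ 1.6
  x1, x2, x3 ≥ 0.
At the optimum only iron-oxide red is positive (iron-oxide yellow, chrome yellow = 0). There the hiding power constraint is tight.
So iron-oxide red = 2.488 kg.
Cost = 2.26·2.488 = 5.6229.

£5.62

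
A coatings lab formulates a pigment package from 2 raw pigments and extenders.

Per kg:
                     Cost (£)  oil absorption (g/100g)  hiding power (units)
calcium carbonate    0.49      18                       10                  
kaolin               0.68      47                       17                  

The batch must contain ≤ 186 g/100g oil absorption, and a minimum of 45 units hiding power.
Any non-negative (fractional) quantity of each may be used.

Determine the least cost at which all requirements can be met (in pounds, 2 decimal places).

£1.80

Let x1 = kg of calcium carbonate, x2 = kg of kaolin.
Minimize 0.49x1 + 0.68x2 s.t.:
  18x1 + 47x2 ≤ 186   (oil absorption)
  10x1 + 17x2 ≥ 45   (hiding power)
  x1, x2 ≥ 0.
The optimal basis is {kaolin}; calcium carbonate drops out. There the hiding power constraint is tight.
So kaolin = 2.647 kg.
Total cost: 0.68·2.647 = 1.8000.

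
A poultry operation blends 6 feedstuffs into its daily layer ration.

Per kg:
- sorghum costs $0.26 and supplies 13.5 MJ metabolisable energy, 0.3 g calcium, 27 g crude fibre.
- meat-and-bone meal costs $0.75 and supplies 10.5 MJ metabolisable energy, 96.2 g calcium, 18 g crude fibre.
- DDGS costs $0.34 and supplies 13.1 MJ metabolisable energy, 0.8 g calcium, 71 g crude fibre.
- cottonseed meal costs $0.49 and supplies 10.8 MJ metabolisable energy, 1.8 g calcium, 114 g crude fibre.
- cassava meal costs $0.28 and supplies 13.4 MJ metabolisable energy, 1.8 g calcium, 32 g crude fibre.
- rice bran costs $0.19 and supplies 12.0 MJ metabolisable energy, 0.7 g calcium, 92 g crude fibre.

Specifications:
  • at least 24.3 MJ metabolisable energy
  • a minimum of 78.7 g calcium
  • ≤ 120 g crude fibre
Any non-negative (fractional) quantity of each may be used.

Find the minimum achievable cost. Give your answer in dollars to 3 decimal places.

This is a linear program. Let x1 = kg of sorghum, x2 = kg of meat-and-bone meal, x3 = kg of DDGS, x4 = kg of cottonseed meal, x5 = kg of cassava meal, x6 = kg of rice bran.
min 0.26x1 + 0.75x2 + 0.34x3 + 0.49x4 + 0.28x5 + 0.19x6 s.t.:
  13.5x1 + 10.5x2 + 13.1x3 + 10.8x4 + 13.4x5 + 12x6 ≥ 24.3   (metabolisable energy)
  0.3x1 + 96.2x2 + 0.8x3 + 1.8x4 + 1.8x5 + 0.7x6 ≥ 78.7   (calcium)
  27x1 + 18x2 + 71x3 + 114x4 + 32x5 + 92x6 ≤ 120   (crude fibre)
  x1, x2, x3, x4, x5, x6 ≥ 0.
The minimum-cost mix takes nothing from DDGS, cottonseed meal, cassava meal — only sorghum, meat-and-bone meal, rice bran. Binding constraints: metabolisable energy, calcium, crude fibre.
Optimal quantities: sorghum = 0.2053 kg, meat-and-bone meal = 0.8095 kg, rice bran = 1.086 kg.
Total cost: 0.26·0.2053 + 0.75·0.8095 + 0.19·1.086 = 0.86684.

$0.867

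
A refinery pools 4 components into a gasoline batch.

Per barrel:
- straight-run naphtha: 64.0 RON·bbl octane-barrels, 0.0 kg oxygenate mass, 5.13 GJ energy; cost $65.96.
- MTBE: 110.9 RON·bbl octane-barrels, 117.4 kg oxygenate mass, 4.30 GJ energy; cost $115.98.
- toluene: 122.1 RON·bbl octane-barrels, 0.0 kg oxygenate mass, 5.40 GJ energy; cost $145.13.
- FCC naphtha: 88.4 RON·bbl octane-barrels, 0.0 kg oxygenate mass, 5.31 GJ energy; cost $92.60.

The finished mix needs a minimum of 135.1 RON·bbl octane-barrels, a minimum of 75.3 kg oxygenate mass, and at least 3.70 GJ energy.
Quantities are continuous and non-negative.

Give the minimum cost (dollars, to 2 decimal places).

This is a linear program. Let x1 = barrels of straight-run naphtha, x2 = barrels of MTBE, x3 = barrels of toluene, x4 = barrels of FCC naphtha.
min 65.96x1 + 115.98x2 + 145.13x3 + 92.6x4 with:
  64x1 + 110.9x2 + 122.1x3 + 88.4x4 ≥ 135.1   (octane-barrels)
  117.4x2 ≥ 75.3   (oxygenate mass)
  5.13x1 + 4.3x2 + 5.4x3 + 5.31x4 ≥ 3.7   (energy)
  x1, x2, x3, x4 ≥ 0.
The minimum-cost mix takes nothing from toluene, FCC naphtha — only straight-run naphtha, MTBE. Binding constraints: octane-barrels and oxygenate mass.
Solving gives x1 = 0.9995, x2 = 0.6414.
Hence cost = 65.96·0.9995 + 115.98·0.6414 = $140.3166.

$140.32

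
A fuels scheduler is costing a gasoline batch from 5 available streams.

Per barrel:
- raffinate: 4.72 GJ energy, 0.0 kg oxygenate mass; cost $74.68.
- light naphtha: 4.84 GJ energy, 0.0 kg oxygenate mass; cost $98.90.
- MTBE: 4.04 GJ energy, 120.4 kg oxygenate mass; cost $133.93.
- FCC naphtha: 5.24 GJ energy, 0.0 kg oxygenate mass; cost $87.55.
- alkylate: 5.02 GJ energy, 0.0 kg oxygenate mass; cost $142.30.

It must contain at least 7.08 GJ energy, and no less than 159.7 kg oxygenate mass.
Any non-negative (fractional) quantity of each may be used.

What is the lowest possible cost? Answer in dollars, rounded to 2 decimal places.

$204.88

This is a linear program. Let x1 = barrels of raffinate, x2 = barrels of light naphtha, x3 = barrels of MTBE, x4 = barrels of FCC naphtha, x5 = barrels of alkylate.
Minimize 74.68x1 + 98.9x2 + 133.93x3 + 87.55x4 + 142.3x5 s.t.:
  4.72x1 + 4.84x2 + 4.04x3 + 5.24x4 + 5.02x5 ≥ 7.08   (energy)
  120.4x3 ≥ 159.7   (oxygenate mass)
  x1, x2, x3, x4, x5 ≥ 0.
The minimum-cost mix takes nothing from light naphtha, FCC naphtha, alkylate — only raffinate, MTBE. Binding constraints: energy and oxygenate mass.
That vertex is x1 = 0.36468, x3 = 1.3264.
Total cost: 74.68·0.36468 + 133.93·1.3264 = 204.8791.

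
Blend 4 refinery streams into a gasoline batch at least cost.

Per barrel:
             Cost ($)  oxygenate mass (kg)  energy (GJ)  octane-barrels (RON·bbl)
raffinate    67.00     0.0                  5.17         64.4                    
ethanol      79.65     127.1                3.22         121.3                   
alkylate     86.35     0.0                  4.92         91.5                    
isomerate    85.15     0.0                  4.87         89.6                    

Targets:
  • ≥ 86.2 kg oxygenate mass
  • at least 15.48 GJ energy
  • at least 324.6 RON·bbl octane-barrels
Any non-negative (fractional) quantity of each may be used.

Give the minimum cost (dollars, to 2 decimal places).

$262.16

Set it up as a linear program. Let x1 = barrels of raffinate, x2 = barrels of ethanol, x3 = barrels of alkylate, x4 = barrels of isomerate.
Minimize 67x1 + 79.65x2 + 86.35x3 + 85.15x4 s.t.:
  127.1x2 ≥ 86.2   (oxygenate mass)
  5.17x1 + 3.22x2 + 4.92x3 + 4.87x4 ≥ 15.48   (energy)
  64.4x1 + 121.3x2 + 91.5x3 + 89.6x4 ≥ 324.6   (octane-barrels)
  x1, x2, x3, x4 ≥ 0.
At the optimum only raffinate, ethanol are positive (alkylate, isomerate = 0). The energy and octane-barrels requirements are met with equality.
Solving gives x1 = 1.98334, x2 = 1.62303.
Hence cost = 67·1.98334 + 79.65·1.62303 = $262.1581.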